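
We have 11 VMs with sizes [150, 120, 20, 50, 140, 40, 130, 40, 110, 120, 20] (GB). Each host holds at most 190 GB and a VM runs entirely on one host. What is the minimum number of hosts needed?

Total = 150 + 140 + 130 + 120 + 120 + 110 + 50 + 40 + 40 + 20 + 20 = 940 GB.
Lower bound: ⌈940/190⌉ = 5 hosts.
Also, 6 VMs each exceed 95 GB, and no two of those can share a host, so at least 6 hosts are needed.
A packing using 6 hosts:
  host 1: 150 + 40 = 190
  host 2: 140 + 50 = 190
  host 3: 130 + 40 + 20 = 190
  host 4: 120 + 20 = 140
  host 5: 120 = 120
  host 6: 110 = 110
This matches the lower bound, so 6 is optimal.

6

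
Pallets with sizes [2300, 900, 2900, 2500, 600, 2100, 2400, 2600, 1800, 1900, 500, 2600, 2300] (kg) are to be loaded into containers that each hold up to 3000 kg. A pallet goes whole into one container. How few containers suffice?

10

Total = 2900 + 2600 + 2600 + 2500 + 2400 + 2300 + 2300 + 2100 + 1900 + 1800 + 900 + 600 + 500 = 25400 kg.
Lower bound: ⌈25400/3000⌉ = 9 containers.
Also, 10 pallets each exceed 1500 kg, and no two of those can share a container, so at least 10 containers are needed.
A packing using 10 containers:
  container 1: 2900 = 2900
  container 2: 2600 = 2600
  container 3: 2600 = 2600
  container 4: 2500 + 500 = 3000
  container 5: 2400 + 600 = 3000
  container 6: 2300 = 2300
  container 7: 2300 = 2300
  container 8: 2100 + 900 = 3000
  container 9: 1900 = 1900
  container 10: 1800 = 1800
This matches the lower bound, so 10 is optimal.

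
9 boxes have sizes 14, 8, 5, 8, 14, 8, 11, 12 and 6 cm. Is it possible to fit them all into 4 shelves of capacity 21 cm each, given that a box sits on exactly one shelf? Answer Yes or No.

Total = 86 cm; ⌈86/21⌉ = 5.
At least 5 shelves are required, but only 4 are allowed.

No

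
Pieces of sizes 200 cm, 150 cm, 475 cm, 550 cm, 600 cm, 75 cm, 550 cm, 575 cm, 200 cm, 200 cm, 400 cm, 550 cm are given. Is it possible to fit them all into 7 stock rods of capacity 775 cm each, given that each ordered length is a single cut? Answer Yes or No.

Yes

A valid assignment using 7 stock rods:
  stock rod 1: 600 + 150 = 750
  stock rod 2: 575 + 200 = 775
  stock rod 3: 550 + 200 = 750
  stock rod 4: 550 + 200 = 750
  stock rod 5: 550 + 75 = 625
  stock rod 6: 475 = 475
  stock rod 7: 400 = 400
Every load is within 775 cm, so 7 stock rods suffice.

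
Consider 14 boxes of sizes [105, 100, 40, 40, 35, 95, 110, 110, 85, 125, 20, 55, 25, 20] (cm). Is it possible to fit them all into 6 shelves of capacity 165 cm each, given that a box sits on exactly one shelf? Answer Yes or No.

Total = 965 cm; ⌈965/165⌉ = 6.
7 boxes each exceed half the capacity and cannot share a shelf, forcing at least 7 shelves.
At least 7 shelves are required, but only 6 are allowed.

No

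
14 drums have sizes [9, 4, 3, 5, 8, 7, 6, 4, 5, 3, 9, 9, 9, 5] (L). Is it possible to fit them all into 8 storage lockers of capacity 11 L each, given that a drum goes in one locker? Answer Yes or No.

Total = 86 L; ⌈86/11⌉ = 8.
The bound of 8 does not rule out 8, but exhaustive search shows no assignment into 8 storage lockers of capacity 11 L exists — the minimum is 9.

No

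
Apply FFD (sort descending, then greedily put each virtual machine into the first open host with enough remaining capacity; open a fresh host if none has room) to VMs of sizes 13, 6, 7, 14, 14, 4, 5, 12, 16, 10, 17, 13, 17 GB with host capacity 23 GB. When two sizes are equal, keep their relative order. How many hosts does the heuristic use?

8

Sorted descending: 17, 17, 16, 14, 14, 13, 13, 12, 10, 7, 6, 5, 4.
  17 → host 1 (new)  [load 17/23]
  17 → host 2 (new)  [load 17/23]
  16 → host 3 (new)  [load 16/23]
  14 → host 4 (new)  [load 14/23]
  14 → host 5 (new)  [load 14/23]
  13 → host 6 (new)  [load 13/23]
  13 → host 7 (new)  [load 13/23]
  12 → host 8 (new)  [load 12/23]
  10 → host 6  [load 23/23]
  7 → host 3  [load 23/23]
  6 → host 1  [load 23/23]
  5 → host 2  [load 22/23]
  4 → host 4  [load 18/23]
8 hosts opened.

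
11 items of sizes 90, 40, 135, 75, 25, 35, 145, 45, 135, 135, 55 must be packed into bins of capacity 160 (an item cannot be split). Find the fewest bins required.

Total = 145 + 135 + 135 + 135 + 90 + 75 + 55 + 45 + 40 + 35 + 25 = 915.
Lower bound: ⌈915/160⌉ = 6 bins.
A packing using 7 bins:
  bin 1: 145 = 145
  bin 2: 135 + 25 = 160
  bin 3: 135 = 135
  bin 4: 135 = 135
  bin 5: 90 + 55 = 145
  bin 6: 75 + 45 + 40 = 160
  bin 7: 35 = 35
No arrangement into 6 bins stays within capacity, so 7 is optimal.

7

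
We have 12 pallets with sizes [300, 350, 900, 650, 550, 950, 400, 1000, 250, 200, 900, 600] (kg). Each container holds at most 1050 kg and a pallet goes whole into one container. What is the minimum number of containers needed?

Total = 1000 + 950 + 900 + 900 + 650 + 600 + 550 + 400 + 350 + 300 + 250 + 200 = 7050 kg.
Lower bound: ⌈7050/1050⌉ = 7 containers.
A packing using 8 containers:
  container 1: 1000 = 1000
  container 2: 950 = 950
  container 3: 900 = 900
  container 4: 900 = 900
  container 5: 650 + 400 = 1050
  container 6: 600 + 350 = 950
  container 7: 550 + 300 + 200 = 1050
  container 8: 250 = 250
No arrangement into 7 containers stays within capacity, so 8 is optimal.

8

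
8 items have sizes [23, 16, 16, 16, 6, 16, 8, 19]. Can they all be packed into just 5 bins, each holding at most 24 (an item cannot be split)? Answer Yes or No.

No

Total = 120; ⌈120/24⌉ = 5.
6 items each exceed half the capacity and cannot share a bin, forcing at least 6 bins.
At least 6 bins are required, but only 5 are allowed.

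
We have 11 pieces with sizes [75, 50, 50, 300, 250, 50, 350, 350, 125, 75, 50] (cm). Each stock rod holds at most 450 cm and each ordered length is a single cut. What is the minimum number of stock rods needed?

Total = 350 + 350 + 300 + 250 + 125 + 75 + 75 + 50 + 50 + 50 + 50 = 1725 cm.
Lower bound: ⌈1725/450⌉ = 4 stock rods.
A packing using 4 stock rods:
  stock rod 1: 350 + 75 = 425
  stock rod 2: 350 + 75 = 425
  stock rod 3: 300 + 125 = 425
  stock rod 4: 250 + 50 + 50 + 50 + 50 = 450
This matches the lower bound, so 4 is optimal.

4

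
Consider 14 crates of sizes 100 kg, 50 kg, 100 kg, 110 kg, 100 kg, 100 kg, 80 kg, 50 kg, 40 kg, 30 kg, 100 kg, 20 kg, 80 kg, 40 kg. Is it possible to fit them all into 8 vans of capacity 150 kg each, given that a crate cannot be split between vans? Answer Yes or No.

A valid assignment using 8 vans:
  van 1: 110 + 40 = 150
  van 2: 100 + 50 = 150
  van 3: 100 + 50 = 150
  van 4: 100 + 40 = 140
  van 5: 100 + 30 + 20 = 150
  van 6: 100 = 100
  van 7: 80 = 80
  van 8: 80 = 80
Every load is within 150 kg, so 8 vans suffice.

Yes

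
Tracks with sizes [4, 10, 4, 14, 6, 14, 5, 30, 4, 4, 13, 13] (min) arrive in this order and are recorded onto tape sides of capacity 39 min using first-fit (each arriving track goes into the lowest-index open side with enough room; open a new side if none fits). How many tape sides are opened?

  4 → side 1 (new)  [load 4/39]
  10 → side 1  [load 14/39]
  4 → side 1  [load 18/39]
  14 → side 1  [load 32/39]
  6 → side 1  [load 38/39]
  14 → side 2 (new)  [load 14/39]
  5 → side 2  [load 19/39]
  30 → side 3 (new)  [load 30/39]
  4 → side 2  [load 23/39]
  4 → side 2  [load 27/39]
  13 → side 4 (new)  [load 13/39]
  13 → side 4  [load 26/39]
4 tape sides opened.

4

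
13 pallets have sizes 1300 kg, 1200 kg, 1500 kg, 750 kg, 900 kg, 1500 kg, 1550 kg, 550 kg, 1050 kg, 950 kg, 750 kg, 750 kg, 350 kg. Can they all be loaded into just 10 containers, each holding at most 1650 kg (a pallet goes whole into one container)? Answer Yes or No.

Yes

A valid assignment using 9 containers:
  container 1: 1550 = 1550
  container 2: 1500 = 1500
  container 3: 1500 = 1500
  container 4: 1300 + 350 = 1650
  container 5: 1200 = 1200
  container 6: 1050 + 550 = 1600
  container 7: 950 = 950
  container 8: 900 + 750 = 1650
  container 9: 750 + 750 = 1500
That uses only 9 ≤ 10, so 10 containers are enough.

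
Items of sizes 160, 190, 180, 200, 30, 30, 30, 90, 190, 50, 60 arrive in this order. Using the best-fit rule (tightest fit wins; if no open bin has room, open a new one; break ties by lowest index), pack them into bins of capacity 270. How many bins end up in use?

5

  160 → bin 1 (new)  [load 160/270]
  190 → bin 2 (new)  [load 190/270]
  180 → bin 3 (new)  [load 180/270]
  200 → bin 4 (new)  [load 200/270]
  30 → bin 4  [load 230/270]
  30 → bin 4  [load 260/270]
  30 → bin 2  [load 220/270]
  90 → bin 3  [load 270/270]
  190 → bin 5 (new)  [load 190/270]
  50 → bin 2  [load 270/270]
  60 → bin 5  [load 250/270]
5 bins opened.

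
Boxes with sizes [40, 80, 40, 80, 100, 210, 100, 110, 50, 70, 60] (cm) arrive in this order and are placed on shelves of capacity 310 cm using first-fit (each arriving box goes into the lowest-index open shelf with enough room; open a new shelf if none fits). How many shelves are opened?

  40 → shelf 1 (new)  [load 40/310]
  80 → shelf 1  [load 120/310]
  40 → shelf 1  [load 160/310]
  80 → shelf 1  [load 240/310]
  100 → shelf 2 (new)  [load 100/310]
  210 → shelf 2  [load 310/310]
  100 → shelf 3 (new)  [load 100/310]
  110 → shelf 3  [load 210/310]
  50 → shelf 1  [load 290/310]
  70 → shelf 3  [load 280/310]
  60 → shelf 4 (new)  [load 60/310]
4 shelves opened.

4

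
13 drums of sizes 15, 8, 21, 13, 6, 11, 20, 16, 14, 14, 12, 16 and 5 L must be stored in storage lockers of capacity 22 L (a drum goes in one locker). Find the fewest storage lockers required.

10

Total = 21 + 20 + 16 + 16 + 15 + 14 + 14 + 13 + 12 + 11 + 8 + 6 + 5 = 171 L.
Lower bound: ⌈171/22⌉ = 8 storage lockers.
Also, 9 drums each exceed 11 L, and no two of those can share a locker, so at least 9 storage lockers are needed.
A packing using 10 storage lockers:
  locker 1: 21 = 21
  locker 2: 20 = 20
  locker 3: 16 + 6 = 22
  locker 4: 16 + 5 = 21
  locker 5: 15 = 15
  locker 6: 14 + 8 = 22
  locker 7: 14 = 14
  locker 8: 13 = 13
  locker 9: 12 = 12
  locker 10: 11 = 11
No arrangement into 9 storage lockers stays within capacity, so 10 is optimal.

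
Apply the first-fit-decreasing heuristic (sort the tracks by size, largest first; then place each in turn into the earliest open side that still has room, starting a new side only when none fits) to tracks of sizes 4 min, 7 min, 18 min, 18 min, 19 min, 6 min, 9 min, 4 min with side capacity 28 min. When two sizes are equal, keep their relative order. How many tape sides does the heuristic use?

Sorted descending: 19, 18, 18, 9, 7, 6, 4, 4.
  19 → side 1 (new)  [load 19/28]
  18 → side 2 (new)  [load 18/28]
  18 → side 3 (new)  [load 18/28]
  9 → side 1  [load 28/28]
  7 → side 2  [load 25/28]
  6 → side 3  [load 24/28]
  4 → side 3  [load 28/28]
  4 → side 4 (new)  [load 4/28]
4 tape sides opened.

4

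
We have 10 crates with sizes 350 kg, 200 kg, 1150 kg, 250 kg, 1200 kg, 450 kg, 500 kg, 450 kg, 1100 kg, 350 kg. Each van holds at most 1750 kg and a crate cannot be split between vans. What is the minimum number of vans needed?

4

Total = 1200 + 1150 + 1100 + 500 + 450 + 450 + 350 + 350 + 250 + 200 = 6000 kg.
Lower bound: ⌈6000/1750⌉ = 4 vans.
A packing using 4 vans:
  van 1: 1200 + 500 = 1700
  van 2: 1150 + 450 = 1600
  van 3: 1100 + 450 + 200 = 1750
  van 4: 350 + 350 + 250 = 950
This matches the lower bound, so 4 is optimal.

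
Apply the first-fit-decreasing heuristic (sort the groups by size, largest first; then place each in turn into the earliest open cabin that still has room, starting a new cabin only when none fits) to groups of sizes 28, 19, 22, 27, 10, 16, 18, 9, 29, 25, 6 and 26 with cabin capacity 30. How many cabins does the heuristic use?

Sorted descending: 29, 28, 27, 26, 25, 22, 19, 18, 16, 10, 9, 6.
  29 → cabin 1 (new)  [load 29/30]
  28 → cabin 2 (new)  [load 28/30]
  27 → cabin 3 (new)  [load 27/30]
  26 → cabin 4 (new)  [load 26/30]
  25 → cabin 5 (new)  [load 25/30]
  22 → cabin 6 (new)  [load 22/30]
  19 → cabin 7 (new)  [load 19/30]
  18 → cabin 8 (new)  [load 18/30]
  16 → cabin 9 (new)  [load 16/30]
  10 → cabin 7  [load 29/30]
  9 → cabin 8  [load 27/30]
  6 → cabin 6  [load 28/30]
9 cabins opened.

9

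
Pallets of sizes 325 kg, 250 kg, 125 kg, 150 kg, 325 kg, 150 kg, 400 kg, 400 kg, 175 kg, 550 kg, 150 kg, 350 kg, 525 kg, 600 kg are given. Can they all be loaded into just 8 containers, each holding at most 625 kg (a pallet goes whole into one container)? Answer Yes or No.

A valid assignment using 8 containers:
  container 1: 600 = 600
  container 2: 550 = 550
  container 3: 525 = 525
  container 4: 400 + 175 = 575
  container 5: 400 + 150 = 550
  container 6: 350 + 250 = 600
  container 7: 325 + 150 + 150 = 625
  container 8: 325 + 125 = 450
Every load is within 625 kg, so 8 containers suffice.

Yes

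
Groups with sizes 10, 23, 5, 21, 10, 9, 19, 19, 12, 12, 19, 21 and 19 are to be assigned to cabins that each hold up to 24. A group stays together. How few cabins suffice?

10

Total = 23 + 21 + 21 + 19 + 19 + 19 + 19 + 12 + 12 + 10 + 10 + 9 + 5 = 199.
Lower bound: ⌈199/24⌉ = 9 cabins.
A packing using 10 cabins:
  cabin 1: 23 = 23
  cabin 2: 21 = 21
  cabin 3: 21 = 21
  cabin 4: 19 + 5 = 24
  cabin 5: 19 = 19
  cabin 6: 19 = 19
  cabin 7: 19 = 19
  cabin 8: 12 + 12 = 24
  cabin 9: 10 + 10 = 20
  cabin 10: 9 = 9
No arrangement into 9 cabins stays within capacity, so 10 is optimal.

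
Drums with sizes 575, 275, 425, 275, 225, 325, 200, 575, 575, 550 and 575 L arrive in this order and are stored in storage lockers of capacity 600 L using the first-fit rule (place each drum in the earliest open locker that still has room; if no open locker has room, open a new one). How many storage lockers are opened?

9

  575 → locker 1 (new)  [load 575/600]
  275 → locker 2 (new)  [load 275/600]
  425 → locker 3 (new)  [load 425/600]
  275 → locker 2  [load 550/600]
  225 → locker 4 (new)  [load 225/600]
  325 → locker 4  [load 550/600]
  200 → locker 5 (new)  [load 200/600]
  575 → locker 6 (new)  [load 575/600]
  575 → locker 7 (new)  [load 575/600]
  550 → locker 8 (new)  [load 550/600]
  575 → locker 9 (new)  [load 575/600]
9 storage lockers opened.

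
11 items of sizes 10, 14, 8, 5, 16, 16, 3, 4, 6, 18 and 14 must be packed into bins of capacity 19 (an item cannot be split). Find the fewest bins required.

Total = 18 + 16 + 16 + 14 + 14 + 10 + 8 + 6 + 5 + 4 + 3 = 114.
Lower bound: ⌈114/19⌉ = 6 bins.
A packing using 7 bins:
  bin 1: 18 = 18
  bin 2: 16 + 3 = 19
  bin 3: 16 = 16
  bin 4: 14 + 5 = 19
  bin 5: 14 + 4 = 18
  bin 6: 10 + 8 = 18
  bin 7: 6 = 6
No arrangement into 6 bins stays within capacity, so 7 is optimal.

7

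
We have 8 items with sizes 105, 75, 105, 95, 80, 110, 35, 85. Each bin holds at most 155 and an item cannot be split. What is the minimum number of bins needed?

6

Total = 110 + 105 + 105 + 95 + 85 + 80 + 75 + 35 = 690.
Lower bound: ⌈690/155⌉ = 5 bins.
Also, 6 items each exceed 155/2, and no two of those can share a bin, so at least 6 bins are needed.
A packing using 6 bins:
  bin 1: 110 + 35 = 145
  bin 2: 105 = 105
  bin 3: 105 = 105
  bin 4: 95 = 95
  bin 5: 85 = 85
  bin 6: 80 + 75 = 155
This matches the lower bound, so 6 is optimal.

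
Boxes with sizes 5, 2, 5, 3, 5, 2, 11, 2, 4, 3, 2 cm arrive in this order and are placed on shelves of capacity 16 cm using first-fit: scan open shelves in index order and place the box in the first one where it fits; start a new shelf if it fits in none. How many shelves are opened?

  5 → shelf 1 (new)  [load 5/16]
  2 → shelf 1  [load 7/16]
  5 → shelf 1  [load 12/16]
  3 → shelf 1  [load 15/16]
  5 → shelf 2 (new)  [load 5/16]
  2 → shelf 2  [load 7/16]
  11 → shelf 3 (new)  [load 11/16]
  2 → shelf 2  [load 9/16]
  4 → shelf 2  [load 13/16]
  3 → shelf 2  [load 16/16]
  2 → shelf 3  [load 13/16]
3 shelves opened.

3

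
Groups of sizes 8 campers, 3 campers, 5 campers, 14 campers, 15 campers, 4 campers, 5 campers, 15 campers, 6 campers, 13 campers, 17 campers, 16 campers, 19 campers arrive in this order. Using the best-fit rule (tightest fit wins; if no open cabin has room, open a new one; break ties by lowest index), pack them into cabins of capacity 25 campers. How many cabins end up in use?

8

  8 → cabin 1 (new)  [load 8/25]
  3 → cabin 1  [load 11/25]
  5 → cabin 1  [load 16/25]
  14 → cabin 2 (new)  [load 14/25]
  15 → cabin 3 (new)  [load 15/25]
  4 → cabin 1  [load 20/25]
  5 → cabin 1  [load 25/25]
  15 → cabin 4 (new)  [load 15/25]
  6 → cabin 3  [load 21/25]
  13 → cabin 5 (new)  [load 13/25]
  17 → cabin 6 (new)  [load 17/25]
  16 → cabin 7 (new)  [load 16/25]
  19 → cabin 8 (new)  [load 19/25]
8 cabins opened.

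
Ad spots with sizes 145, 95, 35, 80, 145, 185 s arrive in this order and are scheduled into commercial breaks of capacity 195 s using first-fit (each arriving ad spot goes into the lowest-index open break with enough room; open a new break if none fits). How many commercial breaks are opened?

4

  145 → break 1 (new)  [load 145/195]
  95 → break 2 (new)  [load 95/195]
  35 → break 1  [load 180/195]
  80 → break 2  [load 175/195]
  145 → break 3 (new)  [load 145/195]
  185 → break 4 (new)  [load 185/195]
4 commercial breaks opened.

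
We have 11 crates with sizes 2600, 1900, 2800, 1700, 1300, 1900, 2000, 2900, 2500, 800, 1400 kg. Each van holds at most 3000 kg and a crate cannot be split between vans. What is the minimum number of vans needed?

Total = 2900 + 2800 + 2600 + 2500 + 2000 + 1900 + 1900 + 1700 + 1400 + 1300 + 800 = 21800 kg.
Lower bound: ⌈21800/3000⌉ = 8 vans.
A packing using 9 vans:
  van 1: 2900 = 2900
  van 2: 2800 = 2800
  van 3: 2600 = 2600
  van 4: 2500 = 2500
  van 5: 2000 + 800 = 2800
  van 6: 1900 = 1900
  van 7: 1900 = 1900
  van 8: 1700 + 1300 = 3000
  van 9: 1400 = 1400
No arrangement into 8 vans stays within capacity, so 9 is optimal.

9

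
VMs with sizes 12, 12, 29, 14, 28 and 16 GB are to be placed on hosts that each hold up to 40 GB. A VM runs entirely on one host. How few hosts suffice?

Total = 29 + 28 + 16 + 14 + 12 + 12 = 111 GB.
Lower bound: ⌈111/40⌉ = 3 hosts.
A packing using 4 hosts:
  host 1: 29 = 29
  host 2: 28 + 12 = 40
  host 3: 16 + 14 = 30
  host 4: 12 = 12
No arrangement into 3 hosts stays within capacity, so 4 is optimal.

4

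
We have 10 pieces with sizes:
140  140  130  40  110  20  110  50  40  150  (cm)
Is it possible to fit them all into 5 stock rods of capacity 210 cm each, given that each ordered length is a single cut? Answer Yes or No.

Total = 930 cm; ⌈930/210⌉ = 5.
6 pieces each exceed half the capacity and cannot share a stock rod, forcing at least 6 stock rods.
At least 6 stock rods are required, but only 5 are allowed.

No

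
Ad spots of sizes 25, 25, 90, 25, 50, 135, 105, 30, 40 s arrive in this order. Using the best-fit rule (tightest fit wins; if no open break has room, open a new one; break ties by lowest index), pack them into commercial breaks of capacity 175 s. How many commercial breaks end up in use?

4

  25 → break 1 (new)  [load 25/175]
  25 → break 1  [load 50/175]
  90 → break 1  [load 140/175]
  25 → break 1  [load 165/175]
  50 → break 2 (new)  [load 50/175]
  135 → break 3 (new)  [load 135/175]
  105 → break 2  [load 155/175]
  30 → break 3  [load 165/175]
  40 → break 4 (new)  [load 40/175]
4 commercial breaks opened.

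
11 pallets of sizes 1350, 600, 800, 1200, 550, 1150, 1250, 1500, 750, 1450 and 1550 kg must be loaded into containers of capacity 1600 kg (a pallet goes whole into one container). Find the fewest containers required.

9

Total = 1550 + 1500 + 1450 + 1350 + 1250 + 1200 + 1150 + 800 + 750 + 600 + 550 = 12150 kg.
Lower bound: ⌈12150/1600⌉ = 8 containers.
A packing using 9 containers:
  container 1: 1550 = 1550
  container 2: 1500 = 1500
  container 3: 1450 = 1450
  container 4: 1350 = 1350
  container 5: 1250 = 1250
  container 6: 1200 = 1200
  container 7: 1150 = 1150
  container 8: 800 + 750 = 1550
  container 9: 600 + 550 = 1150
No arrangement into 8 containers stays within capacity, so 9 is optimal.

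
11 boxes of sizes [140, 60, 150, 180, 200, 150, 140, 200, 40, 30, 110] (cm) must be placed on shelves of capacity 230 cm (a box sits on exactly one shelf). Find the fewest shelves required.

8

Total = 200 + 200 + 180 + 150 + 150 + 140 + 140 + 110 + 60 + 40 + 30 = 1400 cm.
Lower bound: ⌈1400/230⌉ = 7 shelves.
A packing using 8 shelves:
  shelf 1: 200 + 30 = 230
  shelf 2: 200 = 200
  shelf 3: 180 + 40 = 220
  shelf 4: 150 + 60 = 210
  shelf 5: 150 = 150
  shelf 6: 140 = 140
  shelf 7: 140 = 140
  shelf 8: 110 = 110
No arrangement into 7 shelves stays within capacity, so 8 is optimal.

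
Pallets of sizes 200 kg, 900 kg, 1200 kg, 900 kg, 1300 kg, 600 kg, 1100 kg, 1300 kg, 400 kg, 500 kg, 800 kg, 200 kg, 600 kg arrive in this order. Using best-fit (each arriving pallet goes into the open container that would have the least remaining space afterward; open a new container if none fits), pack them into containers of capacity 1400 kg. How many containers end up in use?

8

  200 → container 1 (new)  [load 200/1400]
  900 → container 1  [load 1100/1400]
  1200 → container 2 (new)  [load 1200/1400]
  900 → container 3 (new)  [load 900/1400]
  1300 → container 4 (new)  [load 1300/1400]
  600 → container 5 (new)  [load 600/1400]
  1100 → container 6 (new)  [load 1100/1400]
  1300 → container 7 (new)  [load 1300/1400]
  400 → container 3  [load 1300/1400]
  500 → container 5  [load 1100/1400]
  800 → container 8 (new)  [load 800/1400]
  200 → container 2  [load 1400/1400]
  600 → container 8  [load 1400/1400]
8 containers opened.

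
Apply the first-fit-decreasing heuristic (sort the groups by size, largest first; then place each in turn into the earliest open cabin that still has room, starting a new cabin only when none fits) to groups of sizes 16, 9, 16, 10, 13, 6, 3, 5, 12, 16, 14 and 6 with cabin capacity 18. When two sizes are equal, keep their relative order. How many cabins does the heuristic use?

Sorted descending: 16, 16, 16, 14, 13, 12, 10, 9, 6, 6, 5, 3.
  16 → cabin 1 (new)  [load 16/18]
  16 → cabin 2 (new)  [load 16/18]
  16 → cabin 3 (new)  [load 16/18]
  14 → cabin 4 (new)  [load 14/18]
  13 → cabin 5 (new)  [load 13/18]
  12 → cabin 6 (new)  [load 12/18]
  10 → cabin 7 (new)  [load 10/18]
  9 → cabin 8 (new)  [load 9/18]
  6 → cabin 6  [load 18/18]
  6 → cabin 7  [load 16/18]
  5 → cabin 5  [load 18/18]
  3 → cabin 4  [load 17/18]
8 cabins opened.

8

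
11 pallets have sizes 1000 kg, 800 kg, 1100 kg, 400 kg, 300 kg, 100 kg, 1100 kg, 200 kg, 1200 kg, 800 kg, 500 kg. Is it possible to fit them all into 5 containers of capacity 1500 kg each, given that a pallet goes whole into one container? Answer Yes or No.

Total = 7500 kg; ⌈7500/1500⌉ = 5.
6 pallets each exceed half the capacity and cannot share a container, forcing at least 6 containers.
At least 6 containers are required, but only 5 are allowed.

No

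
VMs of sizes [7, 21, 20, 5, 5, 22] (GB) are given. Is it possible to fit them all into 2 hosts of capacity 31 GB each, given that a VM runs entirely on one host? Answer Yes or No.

Total = 80 GB; ⌈80/31⌉ = 3.
At least 3 hosts are required, but only 2 are allowed.

No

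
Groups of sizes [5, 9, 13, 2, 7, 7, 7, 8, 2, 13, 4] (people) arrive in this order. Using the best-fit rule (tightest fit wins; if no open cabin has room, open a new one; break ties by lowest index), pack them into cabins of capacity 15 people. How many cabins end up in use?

6

  5 → cabin 1 (new)  [load 5/15]
  9 → cabin 1  [load 14/15]
  13 → cabin 2 (new)  [load 13/15]
  2 → cabin 2  [load 15/15]
  7 → cabin 3 (new)  [load 7/15]
  7 → cabin 3  [load 14/15]
  7 → cabin 4 (new)  [load 7/15]
  8 → cabin 4  [load 15/15]
  2 → cabin 5 (new)  [load 2/15]
  13 → cabin 5  [load 15/15]
  4 → cabin 6 (new)  [load 4/15]
6 cabins opened.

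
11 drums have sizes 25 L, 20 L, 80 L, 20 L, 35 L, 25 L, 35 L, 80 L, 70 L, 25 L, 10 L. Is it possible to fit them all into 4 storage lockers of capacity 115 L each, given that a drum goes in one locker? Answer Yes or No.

Yes

A valid assignment using 4 storage lockers:
  locker 1: 80 + 35 = 115
  locker 2: 80 + 35 = 115
  locker 3: 70 + 25 + 20 = 115
  locker 4: 25 + 25 + 20 + 10 = 80
Every load is within 115 L, so 4 storage lockers suffice.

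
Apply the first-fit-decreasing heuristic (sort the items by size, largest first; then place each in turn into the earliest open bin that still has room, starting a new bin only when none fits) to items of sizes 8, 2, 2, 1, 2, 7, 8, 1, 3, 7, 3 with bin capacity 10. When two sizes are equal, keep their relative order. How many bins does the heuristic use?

5

Sorted descending: 8, 8, 7, 7, 3, 3, 2, 2, 2, 1, 1.
  8 → bin 1 (new)  [load 8/10]
  8 → bin 2 (new)  [load 8/10]
  7 → bin 3 (new)  [load 7/10]
  7 → bin 4 (new)  [load 7/10]
  3 → bin 3  [load 10/10]
  3 → bin 4  [load 10/10]
  2 → bin 1  [load 10/10]
  2 → bin 2  [load 10/10]
  2 → bin 5 (new)  [load 2/10]
  1 → bin 5  [load 3/10]
  1 → bin 5  [load 4/10]
5 bins opened.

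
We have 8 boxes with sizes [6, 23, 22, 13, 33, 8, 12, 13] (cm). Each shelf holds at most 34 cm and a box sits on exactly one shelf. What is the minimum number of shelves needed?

4

Total = 33 + 23 + 22 + 13 + 13 + 12 + 8 + 6 = 130 cm.
Lower bound: ⌈130/34⌉ = 4 shelves.
A packing using 4 shelves:
  shelf 1: 33 = 33
  shelf 2: 23 + 8 = 31
  shelf 3: 22 + 12 = 34
  shelf 4: 13 + 13 + 6 = 32
This matches the lower bound, so 4 is optimal.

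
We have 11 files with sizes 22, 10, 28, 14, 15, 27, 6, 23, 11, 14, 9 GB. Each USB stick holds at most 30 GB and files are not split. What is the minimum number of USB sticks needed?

Total = 28 + 27 + 23 + 22 + 15 + 14 + 14 + 11 + 10 + 9 + 6 = 179 GB.
Lower bound: ⌈179/30⌉ = 6 USB sticks.
A packing using 7 USB sticks:
  USB stick 1: 28 = 28
  USB stick 2: 27 = 27
  USB stick 3: 23 + 6 = 29
  USB stick 4: 22 = 22
  USB stick 5: 15 + 14 = 29
  USB stick 6: 14 + 11 = 25
  USB stick 7: 10 + 9 = 19
No arrangement into 6 USB sticks stays within capacity, so 7 is optimal.

7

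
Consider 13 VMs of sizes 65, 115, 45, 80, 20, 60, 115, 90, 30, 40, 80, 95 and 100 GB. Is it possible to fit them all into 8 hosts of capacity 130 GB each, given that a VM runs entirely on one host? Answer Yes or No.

Yes

A valid assignment using 8 hosts:
  host 1: 115 = 115
  host 2: 115 = 115
  host 3: 100 + 30 = 130
  host 4: 95 + 20 = 115
  host 5: 90 + 40 = 130
  host 6: 80 + 45 = 125
  host 7: 80 = 80
  host 8: 65 + 60 = 125
Every load is within 130 GB, so 8 hosts suffice.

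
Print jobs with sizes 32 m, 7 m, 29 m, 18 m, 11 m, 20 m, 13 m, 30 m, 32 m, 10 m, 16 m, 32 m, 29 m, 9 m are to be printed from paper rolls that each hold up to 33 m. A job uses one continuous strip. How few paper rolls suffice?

10

Total = 32 + 32 + 32 + 30 + 29 + 29 + 20 + 18 + 16 + 13 + 11 + 10 + 9 + 7 = 288 m.
Lower bound: ⌈288/33⌉ = 9 paper rolls.
A packing using 10 paper rolls:
  roll 1: 32 = 32
  roll 2: 32 = 32
  roll 3: 32 = 32
  roll 4: 30 = 30
  roll 5: 29 = 29
  roll 6: 29 = 29
  roll 7: 20 + 13 = 33
  roll 8: 18 + 11 = 29
  roll 9: 16 + 10 + 7 = 33
  roll 10: 9 = 9
No arrangement into 9 paper rolls stays within capacity, so 10 is optimal.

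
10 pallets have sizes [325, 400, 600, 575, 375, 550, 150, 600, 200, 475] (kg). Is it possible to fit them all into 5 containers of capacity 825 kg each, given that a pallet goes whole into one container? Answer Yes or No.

Total = 4250 kg; ⌈4250/825⌉ = 6.
At least 6 containers are required, but only 5 are allowed.

No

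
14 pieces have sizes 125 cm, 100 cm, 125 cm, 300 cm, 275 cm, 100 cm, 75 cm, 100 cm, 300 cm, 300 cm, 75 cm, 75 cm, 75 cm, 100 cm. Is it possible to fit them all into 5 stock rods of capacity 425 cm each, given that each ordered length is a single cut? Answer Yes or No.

No

Total = 2125 cm; ⌈2125/425⌉ = 5.
The bound of 5 does not rule out 5, but exhaustive search shows no assignment into 5 stock rods of capacity 425 cm exists — the minimum is 6.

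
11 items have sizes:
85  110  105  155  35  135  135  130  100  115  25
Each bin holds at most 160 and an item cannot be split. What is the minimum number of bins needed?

9

Total = 155 + 135 + 135 + 130 + 115 + 110 + 105 + 100 + 85 + 35 + 25 = 1130.
Lower bound: ⌈1130/160⌉ = 8 bins.
Also, 9 items each exceed 80, and no two of those can share a bin, so at least 9 bins are needed.
A packing using 9 bins:
  bin 1: 155 = 155
  bin 2: 135 + 25 = 160
  bin 3: 135 = 135
  bin 4: 130 = 130
  bin 5: 115 + 35 = 150
  bin 6: 110 = 110
  bin 7: 105 = 105
  bin 8: 100 = 100
  bin 9: 85 = 85
This matches the lower bound, so 9 is optimal.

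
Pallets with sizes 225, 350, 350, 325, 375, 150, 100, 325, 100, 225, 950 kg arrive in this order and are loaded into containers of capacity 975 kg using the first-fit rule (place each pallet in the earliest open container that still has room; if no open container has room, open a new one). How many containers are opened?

4

  225 → container 1 (new)  [load 225/975]
  350 → container 1  [load 575/975]
  350 → container 1  [load 925/975]
  325 → container 2 (new)  [load 325/975]
  375 → container 2  [load 700/975]
  150 → container 2  [load 850/975]
  100 → container 2  [load 950/975]
  325 → container 3 (new)  [load 325/975]
  100 → container 3  [load 425/975]
  225 → container 3  [load 650/975]
  950 → container 4 (new)  [load 950/975]
4 containers opened.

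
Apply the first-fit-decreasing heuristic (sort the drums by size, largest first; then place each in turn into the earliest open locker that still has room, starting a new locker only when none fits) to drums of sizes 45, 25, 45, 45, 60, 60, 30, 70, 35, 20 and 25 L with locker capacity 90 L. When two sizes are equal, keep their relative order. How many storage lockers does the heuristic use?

6

Sorted descending: 70, 60, 60, 45, 45, 45, 35, 30, 25, 25, 20.
  70 → locker 1 (new)  [load 70/90]
  60 → locker 2 (new)  [load 60/90]
  60 → locker 3 (new)  [load 60/90]
  45 → locker 4 (new)  [load 45/90]
  45 → locker 4  [load 90/90]
  45 → locker 5 (new)  [load 45/90]
  35 → locker 5  [load 80/90]
  30 → locker 2  [load 90/90]
  25 → locker 3  [load 85/90]
  25 → locker 6 (new)  [load 25/90]
  20 → locker 1  [load 90/90]
6 storage lockers opened.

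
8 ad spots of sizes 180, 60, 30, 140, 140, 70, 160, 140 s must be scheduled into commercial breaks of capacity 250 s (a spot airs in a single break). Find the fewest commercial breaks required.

Total = 180 + 160 + 140 + 140 + 140 + 70 + 60 + 30 = 920 s.
Lower bound: ⌈920/250⌉ = 4 commercial breaks.
Also, 5 ad spots each exceed 125 s, and no two of those can share a break, so at least 5 commercial breaks are needed.
A packing using 5 commercial breaks:
  break 1: 180 + 70 = 250
  break 2: 160 + 60 + 30 = 250
  break 3: 140 = 140
  break 4: 140 = 140
  break 5: 140 = 140
This matches the lower bound, so 5 is optimal.

5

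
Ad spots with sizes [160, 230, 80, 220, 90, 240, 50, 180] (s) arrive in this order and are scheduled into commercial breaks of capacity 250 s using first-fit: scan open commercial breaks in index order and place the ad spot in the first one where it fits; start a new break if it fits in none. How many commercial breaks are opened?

6

  160 → break 1 (new)  [load 160/250]
  230 → break 2 (new)  [load 230/250]
  80 → break 1  [load 240/250]
  220 → break 3 (new)  [load 220/250]
  90 → break 4 (new)  [load 90/250]
  240 → break 5 (new)  [load 240/250]
  50 → break 4  [load 140/250]
  180 → break 6 (new)  [load 180/250]
6 commercial breaks opened.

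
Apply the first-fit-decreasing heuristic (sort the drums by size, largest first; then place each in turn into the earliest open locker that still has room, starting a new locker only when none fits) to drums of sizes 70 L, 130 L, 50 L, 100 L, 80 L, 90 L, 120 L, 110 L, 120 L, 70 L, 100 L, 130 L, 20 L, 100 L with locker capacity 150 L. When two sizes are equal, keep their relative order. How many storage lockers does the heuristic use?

11

Sorted descending: 130, 130, 120, 120, 110, 100, 100, 100, 90, 80, 70, 70, 50, 20.
  130 → locker 1 (new)  [load 130/150]
  130 → locker 2 (new)  [load 130/150]
  120 → locker 3 (new)  [load 120/150]
  120 → locker 4 (new)  [load 120/150]
  110 → locker 5 (new)  [load 110/150]
  100 → locker 6 (new)  [load 100/150]
  100 → locker 7 (new)  [load 100/150]
  100 → locker 8 (new)  [load 100/150]
  90 → locker 9 (new)  [load 90/150]
  80 → locker 10 (new)  [load 80/150]
  70 → locker 10  [load 150/150]
  70 → locker 11 (new)  [load 70/150]
  50 → locker 6  [load 150/150]
  20 → locker 1  [load 150/150]
11 storage lockers opened.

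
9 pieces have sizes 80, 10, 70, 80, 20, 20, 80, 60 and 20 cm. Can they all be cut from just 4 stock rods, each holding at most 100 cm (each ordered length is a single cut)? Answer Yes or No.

No

Total = 440 cm; ⌈440/100⌉ = 5.
At least 5 stock rods are required, but only 4 are allowed.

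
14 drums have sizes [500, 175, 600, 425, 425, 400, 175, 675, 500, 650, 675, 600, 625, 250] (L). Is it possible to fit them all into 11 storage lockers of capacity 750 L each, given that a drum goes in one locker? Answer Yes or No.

Yes

A valid assignment using 11 storage lockers:
  locker 1: 675 = 675
  locker 2: 675 = 675
  locker 3: 650 = 650
  locker 4: 625 = 625
  locker 5: 600 = 600
  locker 6: 600 = 600
  locker 7: 500 + 250 = 750
  locker 8: 500 + 175 = 675
  locker 9: 425 + 175 = 600
  locker 10: 425 = 425
  locker 11: 400 = 400
Every load is within 750 L, so 11 storage lockers suffice.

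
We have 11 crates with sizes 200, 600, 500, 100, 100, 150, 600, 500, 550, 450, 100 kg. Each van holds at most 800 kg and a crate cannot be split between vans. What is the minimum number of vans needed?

6

Total = 600 + 600 + 550 + 500 + 500 + 450 + 200 + 150 + 100 + 100 + 100 = 3850 kg.
Lower bound: ⌈3850/800⌉ = 5 vans.
Also, 6 crates each exceed 400 kg, and no two of those can share a van, so at least 6 vans are needed.
A packing using 6 vans:
  van 1: 600 + 200 = 800
  van 2: 600 + 150 = 750
  van 3: 550 + 100 + 100 = 750
  van 4: 500 + 100 = 600
  van 5: 500 = 500
  van 6: 450 = 450
This matches the lower bound, so 6 is optimal.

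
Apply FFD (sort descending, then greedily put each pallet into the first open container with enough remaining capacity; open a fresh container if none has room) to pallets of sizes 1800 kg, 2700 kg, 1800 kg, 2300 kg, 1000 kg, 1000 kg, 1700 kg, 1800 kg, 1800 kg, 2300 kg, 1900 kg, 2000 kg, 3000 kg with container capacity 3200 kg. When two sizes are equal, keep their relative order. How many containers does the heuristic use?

11

Sorted descending: 3000, 2700, 2300, 2300, 2000, 1900, 1800, 1800, 1800, 1800, 1700, 1000, 1000.
  3000 → container 1 (new)  [load 3000/3200]
  2700 → container 2 (new)  [load 2700/3200]
  2300 → container 3 (new)  [load 2300/3200]
  2300 → container 4 (new)  [load 2300/3200]
  2000 → container 5 (new)  [load 2000/3200]
  1900 → container 6 (new)  [load 1900/3200]
  1800 → container 7 (new)  [load 1800/3200]
  1800 → container 8 (new)  [load 1800/3200]
  1800 → container 9 (new)  [load 1800/3200]
  1800 → container 10 (new)  [load 1800/3200]
  1700 → container 11 (new)  [load 1700/3200]
  1000 → container 5  [load 3000/3200]
  1000 → container 6  [load 2900/3200]
11 containers opened.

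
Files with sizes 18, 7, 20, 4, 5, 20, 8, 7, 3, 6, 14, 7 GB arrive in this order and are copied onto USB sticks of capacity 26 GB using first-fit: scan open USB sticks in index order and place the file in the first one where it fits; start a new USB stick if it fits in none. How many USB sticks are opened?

  18 → USB stick 1 (new)  [load 18/26]
  7 → USB stick 1  [load 25/26]
  20 → USB stick 2 (new)  [load 20/26]
  4 → USB stick 2  [load 24/26]
  5 → USB stick 3 (new)  [load 5/26]
  20 → USB stick 3  [load 25/26]
  8 → USB stick 4 (new)  [load 8/26]
  7 → USB stick 4  [load 15/26]
  3 → USB stick 4  [load 18/26]
  6 → USB stick 4  [load 24/26]
  14 → USB stick 5 (new)  [load 14/26]
  7 → USB stick 5  [load 21/26]
5 USB sticks opened.

5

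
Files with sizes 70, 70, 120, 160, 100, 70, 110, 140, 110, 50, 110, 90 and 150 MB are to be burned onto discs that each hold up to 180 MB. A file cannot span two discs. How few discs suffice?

9

Total = 160 + 150 + 140 + 120 + 110 + 110 + 110 + 100 + 90 + 70 + 70 + 70 + 50 = 1350 MB.
Lower bound: ⌈1350/180⌉ = 8 discs.
A packing using 9 discs:
  disc 1: 160 = 160
  disc 2: 150 = 150
  disc 3: 140 = 140
  disc 4: 120 + 50 = 170
  disc 5: 110 + 70 = 180
  disc 6: 110 + 70 = 180
  disc 7: 110 + 70 = 180
  disc 8: 100 = 100
  disc 9: 90 = 90
No arrangement into 8 discs stays within capacity, so 9 is optimal.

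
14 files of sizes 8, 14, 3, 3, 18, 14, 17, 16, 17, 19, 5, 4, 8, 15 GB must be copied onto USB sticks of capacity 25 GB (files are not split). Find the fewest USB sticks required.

Total = 19 + 18 + 17 + 17 + 16 + 15 + 14 + 14 + 8 + 8 + 5 + 4 + 3 + 3 = 161 GB.
Lower bound: ⌈161/25⌉ = 7 USB sticks.
Also, 8 files each exceed 25/2 GB, and no two of those can share a USB stick, so at least 8 USB sticks are needed.
A packing using 8 USB sticks:
  USB stick 1: 19 + 5 = 24
  USB stick 2: 18 + 4 + 3 = 25
  USB stick 3: 17 + 8 = 25
  USB stick 4: 17 + 8 = 25
  USB stick 5: 16 + 3 = 19
  USB stick 6: 15 = 15
  USB stick 7: 14 = 14
  USB stick 8: 14 = 14
This matches the lower bound, so 8 is optimal.

8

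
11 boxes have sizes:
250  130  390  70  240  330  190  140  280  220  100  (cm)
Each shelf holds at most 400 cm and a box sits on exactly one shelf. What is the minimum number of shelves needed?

Total = 390 + 330 + 280 + 250 + 240 + 220 + 190 + 140 + 130 + 100 + 70 = 2340 cm.
Lower bound: ⌈2340/400⌉ = 6 shelves.
A packing using 7 shelves:
  shelf 1: 390 = 390
  shelf 2: 330 + 70 = 400
  shelf 3: 280 + 100 = 380
  shelf 4: 250 + 140 = 390
  shelf 5: 240 + 130 = 370
  shelf 6: 220 = 220
  shelf 7: 190 = 190
No arrangement into 6 shelves stays within capacity, so 7 is optimal.

7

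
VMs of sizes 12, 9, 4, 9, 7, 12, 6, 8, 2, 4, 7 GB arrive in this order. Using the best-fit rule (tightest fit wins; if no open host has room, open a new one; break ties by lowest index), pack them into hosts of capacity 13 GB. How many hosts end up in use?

  12 → host 1 (new)  [load 12/13]
  9 → host 2 (new)  [load 9/13]
  4 → host 2  [load 13/13]
  9 → host 3 (new)  [load 9/13]
  7 → host 4 (new)  [load 7/13]
  12 → host 5 (new)  [load 12/13]
  6 → host 4  [load 13/13]
  8 → host 6 (new)  [load 8/13]
  2 → host 3  [load 11/13]
  4 → host 6  [load 12/13]
  7 → host 7 (new)  [load 7/13]
7 hosts opened.

7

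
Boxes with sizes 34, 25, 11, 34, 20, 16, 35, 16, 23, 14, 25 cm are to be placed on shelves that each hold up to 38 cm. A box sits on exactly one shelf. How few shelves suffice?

8

Total = 35 + 34 + 34 + 25 + 25 + 23 + 20 + 16 + 16 + 14 + 11 = 253 cm.
Lower bound: ⌈253/38⌉ = 7 shelves.
A packing using 8 shelves:
  shelf 1: 35 = 35
  shelf 2: 34 = 34
  shelf 3: 34 = 34
  shelf 4: 25 + 11 = 36
  shelf 5: 25 = 25
  shelf 6: 23 + 14 = 37
  shelf 7: 20 + 16 = 36
  shelf 8: 16 = 16
No arrangement into 7 shelves stays within capacity, so 8 is optimal.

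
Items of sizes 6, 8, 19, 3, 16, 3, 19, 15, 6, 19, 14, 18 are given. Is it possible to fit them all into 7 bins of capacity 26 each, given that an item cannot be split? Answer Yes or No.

A valid assignment using 7 bins:
  bin 1: 19 + 6 = 25
  bin 2: 19 + 6 = 25
  bin 3: 19 + 3 + 3 = 25
  bin 4: 18 + 8 = 26
  bin 5: 16 = 16
  bin 6: 15 = 15
  bin 7: 14 = 14
Every load is within 26, so 7 bins suffice.

Yes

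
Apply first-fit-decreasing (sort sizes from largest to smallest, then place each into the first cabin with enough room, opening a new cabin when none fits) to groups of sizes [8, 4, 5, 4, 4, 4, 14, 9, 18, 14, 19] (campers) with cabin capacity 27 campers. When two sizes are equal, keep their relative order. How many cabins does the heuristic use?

Sorted descending: 19, 18, 14, 14, 9, 8, 5, 4, 4, 4, 4.
  19 → cabin 1 (new)  [load 19/27]
  18 → cabin 2 (new)  [load 18/27]
  14 → cabin 3 (new)  [load 14/27]
  14 → cabin 4 (new)  [load 14/27]
  9 → cabin 2  [load 27/27]
  8 → cabin 1  [load 27/27]
  5 → cabin 3  [load 19/27]
  4 → cabin 3  [load 23/27]
  4 → cabin 3  [load 27/27]
  4 → cabin 4  [load 18/27]
  4 → cabin 4  [load 22/27]
4 cabins opened.

4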